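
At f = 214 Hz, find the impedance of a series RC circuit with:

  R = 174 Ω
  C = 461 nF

Step 1 — Angular frequency: ω = 2π·f = 2π·214 = 1345 rad/s.
Step 2 — Component impedances:
  R: Z = R = 174 Ω
  C: Z = 1/(jωC) = -j/(ω·C) = 0 - j1613 Ω
Step 3 — Series combination: Z_total = R + C = 174 - j1613 Ω = 1623∠-83.8° Ω.

Z = 174 - j1613 Ω = 1623∠-83.8° Ω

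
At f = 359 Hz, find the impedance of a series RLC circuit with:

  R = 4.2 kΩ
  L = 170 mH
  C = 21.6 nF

Step 1 — Angular frequency: ω = 2π·f = 2π·359 = 2256 rad/s.
Step 2 — Component impedances:
  R: Z = R = 4200 Ω
  L: Z = jωL = j·2256·0.17 = 0 + j383.5 Ω
  C: Z = 1/(jωC) = -j/(ω·C) = 0 - j2.052e+04 Ω
Step 3 — Series combination: Z_total = R + L + C = 4200 - j2.014e+04 Ω = 2.057e+04∠-78.2° Ω.

Z = 4200 - j2.014e+04 Ω = 2.057e+04∠-78.2° Ω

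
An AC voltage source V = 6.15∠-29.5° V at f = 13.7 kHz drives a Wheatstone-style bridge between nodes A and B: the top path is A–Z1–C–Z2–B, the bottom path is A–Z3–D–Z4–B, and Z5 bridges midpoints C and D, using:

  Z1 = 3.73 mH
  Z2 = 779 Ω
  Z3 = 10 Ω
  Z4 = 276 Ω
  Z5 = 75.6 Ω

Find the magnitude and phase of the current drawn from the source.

Step 1 — Angular frequency: ω = 2π·f = 2π·1.37e+04 = 8.608e+04 rad/s.
Step 2 — Component impedances:
  Z1: Z = jωL = j·8.608e+04·0.00373 = 0 + j321.1 Ω
  Z2: Z = R = 779 Ω
  Z3: Z = R = 10 Ω
  Z4: Z = R = 276 Ω
  Z5: Z = R = 75.6 Ω
Step 3 — Bridge requires nodal analysis (the Z5 bridge couples midpoints C and D, so the two paths cannot be reduced to a simple series/parallel combination). Setting node B to ground and injecting 1 A at node A, the 3-node admittance system at A, C, D solves to V_A = Z_AB = 218 + j2.373 Ω = 218∠0.6° Ω.
Step 4 — Source phasor: V = 6.15∠-29.5° V = 5.353 - j3.028 V.
Step 5 — Ohm's law: I = V / Z_total = (5.353 - j3.028) / (218 + j2.373) = 0.0244 - j0.01416 A.
Step 6 — Convert to polar: |I| = 0.02821 A, ∠I = -30.1°.

I = 0.02821∠-30.1° A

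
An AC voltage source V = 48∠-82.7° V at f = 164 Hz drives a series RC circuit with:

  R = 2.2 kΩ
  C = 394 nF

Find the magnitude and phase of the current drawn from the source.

Step 1 — Angular frequency: ω = 2π·f = 2π·164 = 1030 rad/s.
Step 2 — Component impedances:
  R: Z = R = 2200 Ω
  C: Z = 1/(jωC) = -j/(ω·C) = 0 - j2463 Ω
Step 3 — Series combination: Z_total = R + C = 2200 - j2463 Ω = 3303∠-48.2° Ω.
Step 4 — Source phasor: V = 48∠-82.7° V = 6.099 - j47.61 V.
Step 5 — Ohm's law: I = V / Z_total = (6.099 - j47.61) / (2200 - j2463) = 0.01198 - j0.008226 A.
Step 6 — Convert to polar: |I| = 0.01453 A, ∠I = -34.5°.

I = 0.01453∠-34.5° A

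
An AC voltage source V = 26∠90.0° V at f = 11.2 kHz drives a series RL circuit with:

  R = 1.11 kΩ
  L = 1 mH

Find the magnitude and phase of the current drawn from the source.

Step 1 — Angular frequency: ω = 2π·f = 2π·1.12e+04 = 7.037e+04 rad/s.
Step 2 — Component impedances:
  R: Z = R = 1110 Ω
  L: Z = jωL = j·7.037e+04·0.001 = 0 + j70.37 Ω
Step 3 — Series combination: Z_total = R + L = 1110 + j70.37 Ω = 1112∠3.6° Ω.
Step 4 — Source phasor: V = 26∠90.0° V = 0 + j26 V.
Step 5 — Ohm's law: I = V / Z_total = (0 + j26) / (1110 + j70.37) = 0.001479 + j0.02333 A.
Step 6 — Convert to polar: |I| = 0.02338 A, ∠I = 86.4°.

I = 0.02338∠86.4° A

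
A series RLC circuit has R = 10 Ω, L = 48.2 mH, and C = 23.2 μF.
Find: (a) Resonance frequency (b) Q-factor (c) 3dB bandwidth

Step 1 — Resonance condition Im(Z)=0 gives ω₀ = 1/√(LC).
Step 2 — ω₀ = 1/√(0.0482·2.32e-05) = 945.7 rad/s.
Step 3 — f₀ = ω₀/(2π) = 150.5 Hz.
Step 4 — Series Q: Q = ω₀L/R = 945.7·0.0482/10 = 4.558.
Step 5 — 3dB bandwidth: Δω = ω₀/Q = 207.5 rad/s; BW = Δω/(2π) = 33.02 Hz.

(a) f₀ = 150.5 Hz  (b) Q = 4.558  (c) BW = 33.02 Hz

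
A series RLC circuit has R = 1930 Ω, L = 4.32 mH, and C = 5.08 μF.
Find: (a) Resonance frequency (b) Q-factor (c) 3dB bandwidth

Step 1 — Resonance condition Im(Z)=0 gives ω₀ = 1/√(LC).
Step 2 — ω₀ = 1/√(0.00432·5.08e-06) = 6750 rad/s.
Step 3 — f₀ = ω₀/(2π) = 1074 Hz.
Step 4 — Series Q: Q = ω₀L/R = 6750·0.00432/1930 = 0.01511.
Step 5 — 3dB bandwidth: Δω = ω₀/Q = 4.468e+05 rad/s; BW = Δω/(2π) = 7.11e+04 Hz.

(a) f₀ = 1074 Hz  (b) Q = 0.01511  (c) BW = 7.11e+04 Hz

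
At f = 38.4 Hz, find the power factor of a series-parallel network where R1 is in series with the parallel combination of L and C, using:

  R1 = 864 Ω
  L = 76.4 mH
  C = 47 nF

Step 1 — Angular frequency: ω = 2π·f = 2π·38.4 = 241.3 rad/s.
Step 2 — Component impedances:
  R1: Z = R = 864 Ω
  L: Z = jωL = j·241.3·0.0764 = 0 + j18.43 Ω
  C: Z = 1/(jωC) = -j/(ω·C) = 0 - j8.818e+04 Ω
Step 3 — Parallel branch: L || C = 1/(1/L + 1/C) = 0 + j18.44 Ω.
Step 4 — Series with R1: Z_total = R1 + (L || C) = 864 + j18.44 Ω = 864.2∠1.2° Ω.
Step 5 — Power factor: PF = cos(φ) = Re(Z)/|Z| = 864/864.2 = 0.9998.
Step 6 — Type: Im(Z) = 18.44 ⇒ lagging (phase φ = 1.2°).

PF = 0.9998 (lagging, φ = 1.2°)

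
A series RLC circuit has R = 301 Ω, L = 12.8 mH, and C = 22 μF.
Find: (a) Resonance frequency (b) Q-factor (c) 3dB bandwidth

Step 1 — Resonance condition Im(Z)=0 gives ω₀ = 1/√(LC).
Step 2 — ω₀ = 1/√(0.0128·2.2e-05) = 1884 rad/s.
Step 3 — f₀ = ω₀/(2π) = 299.9 Hz.
Step 4 — Series Q: Q = ω₀L/R = 1884·0.0128/301 = 0.08014.
Step 5 — 3dB bandwidth: Δω = ω₀/Q = 2.352e+04 rad/s; BW = Δω/(2π) = 3743 Hz.

(a) f₀ = 299.9 Hz  (b) Q = 0.08014  (c) BW = 3743 Hz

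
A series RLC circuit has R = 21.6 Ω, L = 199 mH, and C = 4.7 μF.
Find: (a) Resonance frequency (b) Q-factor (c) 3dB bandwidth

Step 1 — Resonance: ω₀ = 1/√(LC) = 1/√(0.199·4.7e-06) = 1034 rad/s.
Step 2 — f₀ = ω₀/(2π) = 164.6 Hz.
Step 3 — Series Q: Q = ω₀L/R = 1034·0.199/21.6 = 9.526.
Step 4 — Bandwidth: Δω = ω₀/Q = 108.5 rad/s; BW = Δω/(2π) = 17.28 Hz.

(a) f₀ = 164.6 Hz  (b) Q = 9.526  (c) BW = 17.28 Hz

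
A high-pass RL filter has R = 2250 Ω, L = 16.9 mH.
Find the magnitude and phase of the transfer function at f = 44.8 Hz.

Step 1 — Angular frequency: ω = 2π·44.8 = 281.5 rad/s.
Step 2 — Transfer function: H(jω) = jωL/(R + jωL).
Step 3 — Numerator jωL = j·4.757; denominator R + jωL = 2250 + j4.757.
Step 4 — H = 4.47e-06 + j0.002114.
Step 5 — Magnitude: |H| = 0.002114 (-53.5 dB); phase: φ = 89.9°.

|H| = 0.002114 (-53.5 dB), φ = 89.9°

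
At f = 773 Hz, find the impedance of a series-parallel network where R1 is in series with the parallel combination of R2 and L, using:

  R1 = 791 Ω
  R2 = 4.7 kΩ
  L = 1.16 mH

Step 1 — Angular frequency: ω = 2π·f = 2π·773 = 4857 rad/s.
Step 2 — Component impedances:
  R1: Z = R = 791 Ω
  R2: Z = R = 4700 Ω
  L: Z = jωL = j·4857·0.00116 = 0 + j5.634 Ω
Step 3 — Parallel branch: R2 || L = 1/(1/R2 + 1/L) = 0.006754 + j5.634 Ω.
Step 4 — Series with R1: Z_total = R1 + (R2 || L) = 791 + j5.634 Ω = 791∠0.4° Ω.

Z = 791 + j5.634 Ω = 791∠0.4° Ω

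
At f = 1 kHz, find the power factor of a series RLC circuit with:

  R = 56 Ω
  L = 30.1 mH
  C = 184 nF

Step 1 — Angular frequency: ω = 2π·f = 2π·1000 = 6283 rad/s.
Step 2 — Component impedances:
  R: Z = R = 56 Ω
  L: Z = jωL = j·6283·0.0301 = 0 + j189.1 Ω
  C: Z = 1/(jωC) = -j/(ω·C) = 0 - j865 Ω
Step 3 — Series combination: Z_total = R + L + C = 56 - j675.8 Ω = 678.2∠-85.3° Ω.
Step 4 — Power factor: PF = cos(φ) = Re(Z)/|Z| = 56/678.16 = 0.08258.
Step 5 — Type: Im(Z) = -675.8 ⇒ leading (phase φ = -85.3°).

PF = 0.08258 (leading, φ = -85.3°)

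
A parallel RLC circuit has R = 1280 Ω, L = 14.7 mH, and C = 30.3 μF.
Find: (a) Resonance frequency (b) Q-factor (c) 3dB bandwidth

Step 1 — Resonance: ω₀ = 1/√(LC) = 1/√(0.0147·3.03e-05) = 1498 rad/s.
Step 2 — f₀ = ω₀/(2π) = 238.5 Hz.
Step 3 — Parallel Q: Q = R/(ω₀L) = 1280/(1498·0.0147) = 58.11.
Step 4 — Bandwidth: Δω = ω₀/Q = 25.78 rad/s; BW = Δω/(2π) = 4.104 Hz.

(a) f₀ = 238.5 Hz  (b) Q = 58.11  (c) BW = 4.104 Hz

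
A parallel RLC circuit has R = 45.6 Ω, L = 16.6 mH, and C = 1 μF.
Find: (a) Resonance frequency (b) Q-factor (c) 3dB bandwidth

Step 1 — Resonance: ω₀ = 1/√(LC) = 1/√(0.0166·1e-06) = 7762 rad/s.
Step 2 — f₀ = ω₀/(2π) = 1235 Hz.
Step 3 — Parallel Q: Q = R/(ω₀L) = 45.6/(7762·0.0166) = 0.3539.
Step 4 — Bandwidth: Δω = ω₀/Q = 2.193e+04 rad/s; BW = Δω/(2π) = 3490 Hz.

(a) f₀ = 1235 Hz  (b) Q = 0.3539  (c) BW = 3490 Hz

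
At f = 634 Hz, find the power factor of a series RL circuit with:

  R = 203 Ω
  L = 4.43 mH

Step 1 — Angular frequency: ω = 2π·f = 2π·634 = 3984 rad/s.
Step 2 — Component impedances:
  R: Z = R = 203 Ω
  L: Z = jωL = j·3984·0.00443 = 0 + j17.65 Ω
Step 3 — Series combination: Z_total = R + L = 203 + j17.65 Ω = 203.8∠5.0° Ω.
Step 4 — Power factor: PF = cos(φ) = Re(Z)/|Z| = 203/203.77 = 0.9962.
Step 5 — Type: Im(Z) = 17.65 ⇒ lagging (phase φ = 5.0°).

PF = 0.9962 (lagging, φ = 5.0°)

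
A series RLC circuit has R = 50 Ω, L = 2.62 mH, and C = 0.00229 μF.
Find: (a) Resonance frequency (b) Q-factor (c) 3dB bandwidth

Step 1 — Resonance condition Im(Z)=0 gives ω₀ = 1/√(LC).
Step 2 — ω₀ = 1/√(0.00262·2.29e-09) = 4.083e+05 rad/s.
Step 3 — f₀ = ω₀/(2π) = 6.498e+04 Hz.
Step 4 — Series Q: Q = ω₀L/R = 4.083e+05·0.00262/50 = 21.39.
Step 5 — 3dB bandwidth: Δω = ω₀/Q = 1.908e+04 rad/s; BW = Δω/(2π) = 3037 Hz.

(a) f₀ = 6.498e+04 Hz  (b) Q = 21.39  (c) BW = 3037 Hz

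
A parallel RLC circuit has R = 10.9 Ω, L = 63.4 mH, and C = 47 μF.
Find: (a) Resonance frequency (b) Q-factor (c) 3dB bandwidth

Step 1 — Resonance: ω₀ = 1/√(LC) = 1/√(0.0634·4.7e-05) = 579.3 rad/s.
Step 2 — f₀ = ω₀/(2π) = 92.2 Hz.
Step 3 — Parallel Q: Q = R/(ω₀L) = 10.9/(579.3·0.0634) = 0.2968.
Step 4 — Bandwidth: Δω = ω₀/Q = 1952 rad/s; BW = Δω/(2π) = 310.7 Hz.

(a) f₀ = 92.2 Hz  (b) Q = 0.2968  (c) BW = 310.7 Hz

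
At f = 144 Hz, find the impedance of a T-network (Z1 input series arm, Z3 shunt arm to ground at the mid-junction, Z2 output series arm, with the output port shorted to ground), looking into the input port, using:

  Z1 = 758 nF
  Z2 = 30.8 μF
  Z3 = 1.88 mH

Step 1 — Angular frequency: ω = 2π·f = 2π·144 = 904.8 rad/s.
Step 2 — Component impedances:
  Z1: Z = 1/(jωC) = -j/(ω·C) = 0 - j1458 Ω
  Z2: Z = 1/(jωC) = -j/(ω·C) = 0 - j35.88 Ω
  Z3: Z = jωL = j·904.8·0.00188 = 0 + j1.701 Ω
Step 3 — With the output port shorted to ground, the output series arm Z2 runs from the junction to ground; the shunt arm Z3 also runs from the junction to ground. They appear in parallel: Z3 || Z2 = 0 + j1.786 Ω.
Step 4 — Series with input arm Z1: Z_in = Z1 + (Z3 || Z2) = 0 - j1456 Ω = 1456∠-90.0° Ω.

Z = 0 - j1456 Ω = 1456∠-90.0° Ω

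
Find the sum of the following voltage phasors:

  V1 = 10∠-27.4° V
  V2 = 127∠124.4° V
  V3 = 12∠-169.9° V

Step 1 — Convert each phasor to rectangular form:
  V1 = 10·(cos(-27.4°) + j·sin(-27.4°)) = 8.878 - j4.602 V
  V2 = 127·(cos(124.4°) + j·sin(124.4°)) = -71.75 + j104.8 V
  V3 = 12·(cos(-169.9°) + j·sin(-169.9°)) = -11.81 - j2.104 V
Step 2 — Sum components: V_total = -74.69 + j98.08 V.
Step 3 — Convert to polar: |V_total| = 123.3 V, ∠V_total = 127.3°.

V_total = 123.3∠127.3° V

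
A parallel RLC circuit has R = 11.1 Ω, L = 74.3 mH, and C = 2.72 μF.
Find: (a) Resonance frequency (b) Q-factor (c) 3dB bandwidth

Step 1 — Resonance: ω₀ = 1/√(LC) = 1/√(0.0743·2.72e-06) = 2224 rad/s.
Step 2 — f₀ = ω₀/(2π) = 354 Hz.
Step 3 — Parallel Q: Q = R/(ω₀L) = 11.1/(2224·0.0743) = 0.06716.
Step 4 — Bandwidth: Δω = ω₀/Q = 3.312e+04 rad/s; BW = Δω/(2π) = 5271 Hz.

(a) f₀ = 354 Hz  (b) Q = 0.06716  (c) BW = 5271 Hz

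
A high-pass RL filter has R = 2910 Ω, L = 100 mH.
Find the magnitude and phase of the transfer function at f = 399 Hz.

Step 1 — Angular frequency: ω = 2π·399 = 2507 rad/s.
Step 2 — Transfer function: H(jω) = jωL/(R + jωL).
Step 3 — Numerator jωL = j·250.7; denominator R + jωL = 2910 + j250.7.
Step 4 — H = 0.007367 + j0.08552.
Step 5 — Magnitude: |H| = 0.08583 (-21.3 dB); phase: φ = 85.1°.

|H| = 0.08583 (-21.3 dB), φ = 85.1°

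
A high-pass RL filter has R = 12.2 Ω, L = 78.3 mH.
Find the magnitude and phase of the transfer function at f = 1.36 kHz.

Step 1 — Angular frequency: ω = 2π·1360 = 8545 rad/s.
Step 2 — Transfer function: H(jω) = jωL/(R + jωL).
Step 3 — Numerator jωL = j·669.1; denominator R + jωL = 12.2 + j669.1.
Step 4 — H = 0.9997 + j0.01823.
Step 5 — Magnitude: |H| = 0.9998 (-0.0 dB); phase: φ = 1.0°.

|H| = 0.9998 (-0.0 dB), φ = 1.0°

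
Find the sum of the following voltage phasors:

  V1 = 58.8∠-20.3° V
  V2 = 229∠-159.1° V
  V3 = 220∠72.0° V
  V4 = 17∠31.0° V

Step 1 — Convert each phasor to rectangular form:
  V1 = 58.8·(cos(-20.3°) + j·sin(-20.3°)) = 55.15 - j20.4 V
  V2 = 229·(cos(-159.1°) + j·sin(-159.1°)) = -213.9 - j81.69 V
  V3 = 220·(cos(72.0°) + j·sin(72.0°)) = 67.98 + j209.2 V
  V4 = 17·(cos(31.0°) + j·sin(31.0°)) = 14.57 + j8.756 V
Step 2 — Sum components: V_total = -76.23 + j115.9 V.
Step 3 — Convert to polar: |V_total| = 138.7 V, ∠V_total = 123.3°.

V_total = 138.7∠123.3° V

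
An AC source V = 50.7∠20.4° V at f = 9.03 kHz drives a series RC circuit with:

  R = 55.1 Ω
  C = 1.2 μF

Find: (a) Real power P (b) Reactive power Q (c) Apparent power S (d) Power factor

Step 1 — Angular frequency: ω = 2π·f = 2π·9030 = 5.674e+04 rad/s.
Step 2 — Component impedances:
  R: Z = R = 55.1 Ω
  C: Z = 1/(jωC) = -j/(ω·C) = 0 - j14.69 Ω
Step 3 — Series combination: Z_total = R + C = 55.1 - j14.69 Ω = 57.02∠-14.9° Ω.
Step 4 — Source phasor: V = 50.7∠20.4° V = 47.52 + j17.67 V.
Step 5 — Current: I = V / Z = 0.7254 + j0.5141 A = 0.8891∠35.3° A.
Step 6 — Complex power: S = V·I* = 43.56 - j11.61 VA.
Step 7 — Real power: P = Re(S) = 43.56 W.
Step 8 — Reactive power: Q = Im(S) = -11.61 VAR.
Step 9 — Apparent power: |S| = 45.08 VA.
Step 10 — Power factor: PF = P/|S| = 0.9663 (leading).

(a) P = 43.56 W  (b) Q = -11.61 VAR  (c) S = 45.08 VA  (d) PF = 0.9663 (leading)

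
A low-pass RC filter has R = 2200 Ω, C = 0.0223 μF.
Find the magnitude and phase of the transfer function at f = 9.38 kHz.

Step 1 — Angular frequency: ω = 2π·9380 = 5.894e+04 rad/s.
Step 2 — Transfer function: H(jω) = 1/(1 + jωRC).
Step 3 — Denominator: 1 + jωRC = 1 + j·5.894e+04·2200·2.23e-08 = 1 + j2.891.
Step 4 — H = 0.1068 - j0.3089.
Step 5 — Magnitude: |H| = 0.3269 (-9.7 dB); phase: φ = -70.9°.

|H| = 0.3269 (-9.7 dB), φ = -70.9°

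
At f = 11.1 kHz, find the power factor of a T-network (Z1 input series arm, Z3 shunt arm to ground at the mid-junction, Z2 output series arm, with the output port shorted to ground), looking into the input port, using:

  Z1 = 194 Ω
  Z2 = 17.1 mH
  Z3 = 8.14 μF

Step 1 — Angular frequency: ω = 2π·f = 2π·1.11e+04 = 6.974e+04 rad/s.
Step 2 — Component impedances:
  Z1: Z = R = 194 Ω
  Z2: Z = jωL = j·6.974e+04·0.0171 = 0 + j1193 Ω
  Z3: Z = 1/(jωC) = -j/(ω·C) = 0 - j1.761 Ω
Step 3 — With the output port shorted to ground, the output series arm Z2 runs from the junction to ground; the shunt arm Z3 also runs from the junction to ground. They appear in parallel: Z3 || Z2 = 0 - j1.764 Ω.
Step 4 — Series with input arm Z1: Z_in = Z1 + (Z3 || Z2) = 194 - j1.764 Ω = 194∠-0.5° Ω.
Step 5 — Power factor: PF = cos(φ) = Re(Z)/|Z| = 194/194 = 1.
Step 6 — Type: Im(Z) = -1.764 ⇒ leading (phase φ = -0.5°).

PF = 1 (leading, φ = -0.5°)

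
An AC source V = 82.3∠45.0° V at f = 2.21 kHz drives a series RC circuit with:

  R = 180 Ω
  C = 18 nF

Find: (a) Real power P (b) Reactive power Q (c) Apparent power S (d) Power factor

Step 1 — Angular frequency: ω = 2π·f = 2π·2210 = 1.389e+04 rad/s.
Step 2 — Component impedances:
  R: Z = R = 180 Ω
  C: Z = 1/(jωC) = -j/(ω·C) = 0 - j4001 Ω
Step 3 — Series combination: Z_total = R + C = 180 - j4001 Ω = 4005∠-87.4° Ω.
Step 4 — Source phasor: V = 82.3∠45.0° V = 58.19 + j58.19 V.
Step 5 — Current: I = V / Z = -0.01386 + j0.01517 A = 0.02055∠132.4° A.
Step 6 — Complex power: S = V·I* = 0.07601 - j1.69 VA.
Step 7 — Real power: P = Re(S) = 0.07601 W.
Step 8 — Reactive power: Q = Im(S) = -1.69 VAR.
Step 9 — Apparent power: |S| = 1.691 VA.
Step 10 — Power factor: PF = P/|S| = 0.04494 (leading).

(a) P = 0.07601 W  (b) Q = -1.69 VAR  (c) S = 1.691 VA  (d) PF = 0.04494 (leading)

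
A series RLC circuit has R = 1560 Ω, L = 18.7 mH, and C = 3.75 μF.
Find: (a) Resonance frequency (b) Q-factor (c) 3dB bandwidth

Step 1 — Resonance: ω₀ = 1/√(LC) = 1/√(0.0187·3.75e-06) = 3776 rad/s.
Step 2 — f₀ = ω₀/(2π) = 601 Hz.
Step 3 — Series Q: Q = ω₀L/R = 3776·0.0187/1560 = 0.04527.
Step 4 — Bandwidth: Δω = ω₀/Q = 8.342e+04 rad/s; BW = Δω/(2π) = 1.328e+04 Hz.

(a) f₀ = 601 Hz  (b) Q = 0.04527  (c) BW = 1.328e+04 Hz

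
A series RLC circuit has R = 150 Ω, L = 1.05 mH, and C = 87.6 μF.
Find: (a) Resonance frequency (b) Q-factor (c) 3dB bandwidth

Step 1 — Resonance: ω₀ = 1/√(LC) = 1/√(0.00105·8.76e-05) = 3297 rad/s.
Step 2 — f₀ = ω₀/(2π) = 524.8 Hz.
Step 3 — Series Q: Q = ω₀L/R = 3297·0.00105/150 = 0.02308.
Step 4 — Bandwidth: Δω = ω₀/Q = 1.429e+05 rad/s; BW = Δω/(2π) = 2.274e+04 Hz.

(a) f₀ = 524.8 Hz  (b) Q = 0.02308  (c) BW = 2.274e+04 Hz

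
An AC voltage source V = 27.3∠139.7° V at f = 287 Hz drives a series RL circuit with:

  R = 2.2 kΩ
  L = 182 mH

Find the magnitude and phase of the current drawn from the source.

Step 1 — Angular frequency: ω = 2π·f = 2π·287 = 1803 rad/s.
Step 2 — Component impedances:
  R: Z = R = 2200 Ω
  L: Z = jωL = j·1803·0.182 = 0 + j328.2 Ω
Step 3 — Series combination: Z_total = R + L = 2200 + j328.2 Ω = 2224∠8.5° Ω.
Step 4 — Source phasor: V = 27.3∠139.7° V = -20.82 + j17.66 V.
Step 5 — Ohm's law: I = V / Z_total = (-20.82 + j17.66) / (2200 + j328.2) = -0.008087 + j0.009232 A.
Step 6 — Convert to polar: |I| = 0.01227 A, ∠I = 131.2°.

I = 0.01227∠131.2° A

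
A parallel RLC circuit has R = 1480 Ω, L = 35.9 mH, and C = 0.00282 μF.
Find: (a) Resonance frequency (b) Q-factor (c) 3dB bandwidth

Step 1 — Resonance: ω₀ = 1/√(LC) = 1/√(0.0359·2.82e-09) = 9.939e+04 rad/s.
Step 2 — f₀ = ω₀/(2π) = 1.582e+04 Hz.
Step 3 — Parallel Q: Q = R/(ω₀L) = 1480/(9.939e+04·0.0359) = 0.4148.
Step 4 — Bandwidth: Δω = ω₀/Q = 2.396e+05 rad/s; BW = Δω/(2π) = 3.813e+04 Hz.

(a) f₀ = 1.582e+04 Hz  (b) Q = 0.4148  (c) BW = 3.813e+04 Hz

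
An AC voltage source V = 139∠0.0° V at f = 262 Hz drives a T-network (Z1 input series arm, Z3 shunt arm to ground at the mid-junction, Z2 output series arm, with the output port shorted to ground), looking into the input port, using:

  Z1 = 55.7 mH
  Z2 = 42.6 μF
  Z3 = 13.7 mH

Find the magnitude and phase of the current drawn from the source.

Step 1 — Angular frequency: ω = 2π·f = 2π·262 = 1646 rad/s.
Step 2 — Component impedances:
  Z1: Z = jωL = j·1646·0.0557 = 0 + j91.69 Ω
  Z2: Z = 1/(jωC) = -j/(ω·C) = 0 - j14.26 Ω
  Z3: Z = jωL = j·1646·0.0137 = 0 + j22.55 Ω
Step 3 — With the output port shorted to ground, the output series arm Z2 runs from the junction to ground; the shunt arm Z3 also runs from the junction to ground. They appear in parallel: Z3 || Z2 = 0 - j38.78 Ω.
Step 4 — Series with input arm Z1: Z_in = Z1 + (Z3 || Z2) = 0 + j52.91 Ω = 52.91∠90.0° Ω.
Step 5 — Source phasor: V = 139∠0.0° V = 139 V.
Step 6 — Ohm's law: I = V / Z_total = (139) / (0 + j52.91) = 0 - j2.627 A.
Step 7 — Convert to polar: |I| = 2.627 A, ∠I = -90.0°.

I = 2.627∠-90.0° A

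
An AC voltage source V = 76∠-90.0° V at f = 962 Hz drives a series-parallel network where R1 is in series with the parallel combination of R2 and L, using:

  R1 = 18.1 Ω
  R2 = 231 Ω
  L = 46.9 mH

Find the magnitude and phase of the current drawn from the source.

Step 1 — Angular frequency: ω = 2π·f = 2π·962 = 6044 rad/s.
Step 2 — Component impedances:
  R1: Z = R = 18.1 Ω
  R2: Z = R = 231 Ω
  L: Z = jωL = j·6044·0.0469 = 0 + j283.5 Ω
Step 3 — Parallel branch: R2 || L = 1/(1/R2 + 1/L) = 138.8 + j113.1 Ω.
Step 4 — Series with R1: Z_total = R1 + (R2 || L) = 156.9 + j113.1 Ω = 193.4∠35.8° Ω.
Step 5 — Source phasor: V = 76∠-90.0° V = 0 - j76 V.
Step 6 — Ohm's law: I = V / Z_total = (0 - j76) / (156.9 + j113.1) = -0.2297 - j0.3187 A.
Step 7 — Convert to polar: |I| = 0.3929 A, ∠I = -125.8°.

I = 0.3929∠-125.8° A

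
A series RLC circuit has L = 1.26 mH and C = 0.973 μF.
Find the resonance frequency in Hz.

Step 1 — Resonance condition Im(Z)=0 gives ω₀ = 1/√(LC).
Step 2 — ω₀ = 1/√(0.00126·9.73e-07) = 2.856e+04 rad/s.
Step 3 — f₀ = ω₀/(2π) = 4545 Hz.

f₀ = 4545 Hz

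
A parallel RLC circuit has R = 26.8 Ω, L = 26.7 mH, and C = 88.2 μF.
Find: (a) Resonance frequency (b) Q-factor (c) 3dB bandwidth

Step 1 — Resonance: ω₀ = 1/√(LC) = 1/√(0.0267·8.82e-05) = 651.6 rad/s.
Step 2 — f₀ = ω₀/(2π) = 103.7 Hz.
Step 3 — Parallel Q: Q = R/(ω₀L) = 26.8/(651.6·0.0267) = 1.54.
Step 4 — Bandwidth: Δω = ω₀/Q = 423.1 rad/s; BW = Δω/(2π) = 67.33 Hz.

(a) f₀ = 103.7 Hz  (b) Q = 1.54  (c) BW = 67.33 Hz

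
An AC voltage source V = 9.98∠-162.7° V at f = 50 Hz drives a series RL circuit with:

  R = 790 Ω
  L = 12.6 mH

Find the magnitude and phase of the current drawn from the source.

Step 1 — Angular frequency: ω = 2π·f = 2π·50 = 314.2 rad/s.
Step 2 — Component impedances:
  R: Z = R = 790 Ω
  L: Z = jωL = j·314.2·0.0126 = 0 + j3.958 Ω
Step 3 — Series combination: Z_total = R + L = 790 + j3.958 Ω = 790∠0.3° Ω.
Step 4 — Source phasor: V = 9.98∠-162.7° V = -9.529 - j2.968 V.
Step 5 — Ohm's law: I = V / Z_total = (-9.529 - j2.968) / (790 + j3.958) = -0.01208 - j0.003696 A.
Step 6 — Convert to polar: |I| = 0.01263 A, ∠I = -163.0°.

I = 0.01263∠-163.0° A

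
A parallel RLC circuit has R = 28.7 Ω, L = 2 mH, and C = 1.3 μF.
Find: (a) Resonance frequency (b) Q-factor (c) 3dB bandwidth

Step 1 — Resonance: ω₀ = 1/√(LC) = 1/√(0.002·1.3e-06) = 1.961e+04 rad/s.
Step 2 — f₀ = ω₀/(2π) = 3121 Hz.
Step 3 — Parallel Q: Q = R/(ω₀L) = 28.7/(1.961e+04·0.002) = 0.7317.
Step 4 — Bandwidth: Δω = ω₀/Q = 2.68e+04 rad/s; BW = Δω/(2π) = 4266 Hz.

(a) f₀ = 3121 Hz  (b) Q = 0.7317  (c) BW = 4266 Hz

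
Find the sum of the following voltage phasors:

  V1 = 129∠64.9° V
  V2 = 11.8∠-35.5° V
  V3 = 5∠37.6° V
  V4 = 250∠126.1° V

Step 1 — Convert each phasor to rectangular form:
  V1 = 129·(cos(64.9°) + j·sin(64.9°)) = 54.72 + j116.8 V
  V2 = 11.8·(cos(-35.5°) + j·sin(-35.5°)) = 9.607 - j6.852 V
  V3 = 5·(cos(37.6°) + j·sin(37.6°)) = 3.961 + j3.051 V
  V4 = 250·(cos(126.1°) + j·sin(126.1°)) = -147.3 + j202 V
Step 2 — Sum components: V_total = -79.01 + j315 V.
Step 3 — Convert to polar: |V_total| = 324.8 V, ∠V_total = 104.1°.

V_total = 324.8∠104.1° V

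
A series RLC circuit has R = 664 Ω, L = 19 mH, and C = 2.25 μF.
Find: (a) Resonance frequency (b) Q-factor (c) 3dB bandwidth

Step 1 — Resonance condition Im(Z)=0 gives ω₀ = 1/√(LC).
Step 2 — ω₀ = 1/√(0.019·2.25e-06) = 4837 rad/s.
Step 3 — f₀ = ω₀/(2π) = 769.8 Hz.
Step 4 — Series Q: Q = ω₀L/R = 4837·0.019/664 = 0.1384.
Step 5 — 3dB bandwidth: Δω = ω₀/Q = 3.495e+04 rad/s; BW = Δω/(2π) = 5562 Hz.

(a) f₀ = 769.8 Hz  (b) Q = 0.1384  (c) BW = 5562 Hz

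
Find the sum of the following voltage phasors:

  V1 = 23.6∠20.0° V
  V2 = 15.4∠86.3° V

Step 1 — Convert each phasor to rectangular form:
  V1 = 23.6·(cos(20.0°) + j·sin(20.0°)) = 22.18 + j8.072 V
  V2 = 15.4·(cos(86.3°) + j·sin(86.3°)) = 0.9938 + j15.37 V
Step 2 — Sum components: V_total = 23.17 + j23.44 V.
Step 3 — Convert to polar: |V_total| = 32.96 V, ∠V_total = 45.3°.

V_total = 32.96∠45.3° V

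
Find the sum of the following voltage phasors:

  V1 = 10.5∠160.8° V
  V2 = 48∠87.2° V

Step 1 — Convert each phasor to rectangular form:
  V1 = 10.5·(cos(160.8°) + j·sin(160.8°)) = -9.916 + j3.453 V
  V2 = 48·(cos(87.2°) + j·sin(87.2°)) = 2.345 + j47.94 V
Step 2 — Sum components: V_total = -7.571 + j51.4 V.
Step 3 — Convert to polar: |V_total| = 51.95 V, ∠V_total = 98.4°.

V_total = 51.95∠98.4° V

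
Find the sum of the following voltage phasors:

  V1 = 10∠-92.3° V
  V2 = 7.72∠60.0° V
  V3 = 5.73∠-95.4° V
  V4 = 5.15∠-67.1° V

Step 1 — Convert each phasor to rectangular form:
  V1 = 10·(cos(-92.3°) + j·sin(-92.3°)) = -0.4013 - j9.992 V
  V2 = 7.72·(cos(60.0°) + j·sin(60.0°)) = 3.86 + j6.686 V
  V3 = 5.73·(cos(-95.4°) + j·sin(-95.4°)) = -0.5392 - j5.705 V
  V4 = 5.15·(cos(-67.1°) + j·sin(-67.1°)) = 2.004 - j4.744 V
Step 2 — Sum components: V_total = 4.923 - j13.75 V.
Step 3 — Convert to polar: |V_total| = 14.61 V, ∠V_total = -70.3°.

V_total = 14.61∠-70.3° V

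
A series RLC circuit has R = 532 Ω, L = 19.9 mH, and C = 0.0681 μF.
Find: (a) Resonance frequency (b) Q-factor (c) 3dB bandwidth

Step 1 — Resonance: ω₀ = 1/√(LC) = 1/√(0.0199·6.81e-08) = 2.716e+04 rad/s.
Step 2 — f₀ = ω₀/(2π) = 4323 Hz.
Step 3 — Series Q: Q = ω₀L/R = 2.716e+04·0.0199/532 = 1.016.
Step 4 — Bandwidth: Δω = ω₀/Q = 2.673e+04 rad/s; BW = Δω/(2π) = 4255 Hz.

(a) f₀ = 4323 Hz  (b) Q = 1.016  (c) BW = 4255 Hz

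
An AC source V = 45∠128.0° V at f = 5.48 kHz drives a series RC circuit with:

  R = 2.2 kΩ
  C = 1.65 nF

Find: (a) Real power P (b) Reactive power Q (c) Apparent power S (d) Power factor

Step 1 — Angular frequency: ω = 2π·f = 2π·5480 = 3.443e+04 rad/s.
Step 2 — Component impedances:
  R: Z = R = 2200 Ω
  C: Z = 1/(jωC) = -j/(ω·C) = 0 - j1.76e+04 Ω
Step 3 — Series combination: Z_total = R + C = 2200 - j1.76e+04 Ω = 1.774e+04∠-82.9° Ω.
Step 4 — Source phasor: V = 45∠128.0° V = -27.7 + j35.46 V.
Step 5 — Current: I = V / Z = -0.002177 - j0.001302 A = 0.002537∠-149.1° A.
Step 6 — Complex power: S = V·I* = 0.01416 - j0.1133 VA.
Step 7 — Real power: P = Re(S) = 0.01416 W.
Step 8 — Reactive power: Q = Im(S) = -0.1133 VAR.
Step 9 — Apparent power: |S| = 0.1142 VA.
Step 10 — Power factor: PF = P/|S| = 0.124 (leading).

(a) P = 0.01416 W  (b) Q = -0.1133 VAR  (c) S = 0.1142 VA  (d) PF = 0.124 (leading)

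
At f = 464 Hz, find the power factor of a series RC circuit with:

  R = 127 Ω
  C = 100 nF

Step 1 — Angular frequency: ω = 2π·f = 2π·464 = 2915 rad/s.
Step 2 — Component impedances:
  R: Z = R = 127 Ω
  C: Z = 1/(jωC) = -j/(ω·C) = 0 - j3430 Ω
Step 3 — Series combination: Z_total = R + C = 127 - j3430 Ω = 3432∠-87.9° Ω.
Step 4 — Power factor: PF = cos(φ) = Re(Z)/|Z| = 127/3432 = 0.037.
Step 5 — Type: Im(Z) = -3430 ⇒ leading (phase φ = -87.9°).

PF = 0.037 (leading, φ = -87.9°)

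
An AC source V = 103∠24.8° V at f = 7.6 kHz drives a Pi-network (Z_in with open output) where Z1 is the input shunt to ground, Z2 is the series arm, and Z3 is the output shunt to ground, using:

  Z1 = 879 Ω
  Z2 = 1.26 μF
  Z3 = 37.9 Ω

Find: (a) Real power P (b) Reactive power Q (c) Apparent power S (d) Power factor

Step 1 — Angular frequency: ω = 2π·f = 2π·7600 = 4.775e+04 rad/s.
Step 2 — Component impedances:
  Z1: Z = R = 879 Ω
  Z2: Z = 1/(jωC) = -j/(ω·C) = 0 - j16.62 Ω
  Z3: Z = R = 37.9 Ω
Step 3 — With open output, the series arm Z2 and the output shunt Z3 appear in series to ground: Z2 + Z3 = 37.9 - j16.62 Ω.
Step 4 — Parallel with input shunt Z1: Z_in = Z1 || (Z2 + Z3) = 36.61 - j15.27 Ω = 39.67∠-22.6° Ω.
Step 5 — Source phasor: V = 103∠24.8° V = 93.5 + j43.2 V.
Step 6 — Current: I = V / Z = 1.756 + j1.913 A = 2.597∠47.4° A.
Step 7 — Complex power: S = V·I* = 246.8 - j103 VA.
Step 8 — Real power: P = Re(S) = 246.8 W.
Step 9 — Reactive power: Q = Im(S) = -103 VAR.
Step 10 — Apparent power: |S| = 267.5 VA.
Step 11 — Power factor: PF = P/|S| = 0.9229 (leading).

(a) P = 246.8 W  (b) Q = -103 VAR  (c) S = 267.5 VA  (d) PF = 0.9229 (leading)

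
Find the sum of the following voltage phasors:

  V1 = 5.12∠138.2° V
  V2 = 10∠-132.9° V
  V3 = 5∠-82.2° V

Step 1 — Convert each phasor to rectangular form:
  V1 = 5.12·(cos(138.2°) + j·sin(138.2°)) = -3.817 + j3.413 V
  V2 = 10·(cos(-132.9°) + j·sin(-132.9°)) = -6.807 - j7.325 V
  V3 = 5·(cos(-82.2°) + j·sin(-82.2°)) = 0.6786 - j4.954 V
Step 2 — Sum components: V_total = -9.945 - j8.867 V.
Step 3 — Convert to polar: |V_total| = 13.32 V, ∠V_total = -138.3°.

V_total = 13.32∠-138.3° V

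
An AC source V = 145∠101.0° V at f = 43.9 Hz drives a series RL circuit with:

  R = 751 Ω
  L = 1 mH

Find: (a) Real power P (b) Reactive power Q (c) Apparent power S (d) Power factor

Step 1 — Angular frequency: ω = 2π·f = 2π·43.9 = 275.8 rad/s.
Step 2 — Component impedances:
  R: Z = R = 751 Ω
  L: Z = jωL = j·275.8·0.001 = 0 + j0.2758 Ω
Step 3 — Series combination: Z_total = R + L = 751 + j0.2758 Ω = 751∠0.0° Ω.
Step 4 — Source phasor: V = 145∠101.0° V = -27.67 + j142.3 V.
Step 5 — Current: I = V / Z = -0.03677 + j0.1895 A = 0.1931∠101.0° A.
Step 6 — Complex power: S = V·I* = 28 + j0.01028 VA.
Step 7 — Real power: P = Re(S) = 28 W.
Step 8 — Reactive power: Q = Im(S) = 0.01028 VAR.
Step 9 — Apparent power: |S| = 28 VA.
Step 10 — Power factor: PF = P/|S| = 1 (lagging).

(a) P = 28 W  (b) Q = 0.01028 VAR  (c) S = 28 VA  (d) PF = 1 (lagging)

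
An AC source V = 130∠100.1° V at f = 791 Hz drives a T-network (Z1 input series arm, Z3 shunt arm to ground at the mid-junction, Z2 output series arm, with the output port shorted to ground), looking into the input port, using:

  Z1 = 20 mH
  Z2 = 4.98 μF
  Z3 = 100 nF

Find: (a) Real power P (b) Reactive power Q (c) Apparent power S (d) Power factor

Step 1 — Angular frequency: ω = 2π·f = 2π·791 = 4970 rad/s.
Step 2 — Component impedances:
  Z1: Z = jωL = j·4970·0.02 = 0 + j99.4 Ω
  Z2: Z = 1/(jωC) = -j/(ω·C) = 0 - j40.4 Ω
  Z3: Z = 1/(jωC) = -j/(ω·C) = 0 - j2012 Ω
Step 3 — With the output port shorted to ground, the output series arm Z2 runs from the junction to ground; the shunt arm Z3 also runs from the junction to ground. They appear in parallel: Z3 || Z2 = 0 - j39.61 Ω.
Step 4 — Series with input arm Z1: Z_in = Z1 + (Z3 || Z2) = 0 + j59.79 Ω = 59.79∠90.0° Ω.
Step 5 — Source phasor: V = 130∠100.1° V = -22.8 + j128 V.
Step 6 — Current: I = V / Z = 2.141 + j0.3813 A = 2.174∠10.1° A.
Step 7 — Complex power: S = V·I* = 0 + j282.6 VA.
Step 8 — Real power: P = Re(S) = 0 W.
Step 9 — Reactive power: Q = Im(S) = 282.6 VAR.
Step 10 — Apparent power: |S| = 282.6 VA.
Step 11 — Power factor: PF = P/|S| = 0 (lagging).

(a) P = 0 W  (b) Q = 282.6 VAR  (c) S = 282.6 VA  (d) PF = 0 (lagging)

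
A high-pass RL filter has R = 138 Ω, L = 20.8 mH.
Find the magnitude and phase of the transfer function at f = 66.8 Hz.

Step 1 — Angular frequency: ω = 2π·66.8 = 419.7 rad/s.
Step 2 — Transfer function: H(jω) = jωL/(R + jωL).
Step 3 — Numerator jωL = j·8.73; denominator R + jωL = 138 + j8.73.
Step 4 — H = 0.003986 + j0.06301.
Step 5 — Magnitude: |H| = 0.06314 (-24.0 dB); phase: φ = 86.4°.

|H| = 0.06314 (-24.0 dB), φ = 86.4°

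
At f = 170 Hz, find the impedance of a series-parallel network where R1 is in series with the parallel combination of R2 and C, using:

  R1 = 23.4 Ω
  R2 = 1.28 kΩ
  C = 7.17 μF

Step 1 — Angular frequency: ω = 2π·f = 2π·170 = 1068 rad/s.
Step 2 — Component impedances:
  R1: Z = R = 23.4 Ω
  R2: Z = R = 1280 Ω
  C: Z = 1/(jωC) = -j/(ω·C) = 0 - j130.6 Ω
Step 3 — Parallel branch: R2 || C = 1/(1/R2 + 1/C) = 13.18 - j129.2 Ω.
Step 4 — Series with R1: Z_total = R1 + (R2 || C) = 36.58 - j129.2 Ω = 134.3∠-74.2° Ω.

Z = 36.58 - j129.2 Ω = 134.3∠-74.2° Ω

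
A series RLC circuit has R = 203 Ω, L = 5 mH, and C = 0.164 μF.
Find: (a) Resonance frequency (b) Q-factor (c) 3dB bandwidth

Step 1 — Resonance: ω₀ = 1/√(LC) = 1/√(0.005·1.64e-07) = 3.492e+04 rad/s.
Step 2 — f₀ = ω₀/(2π) = 5558 Hz.
Step 3 — Series Q: Q = ω₀L/R = 3.492e+04·0.005/203 = 0.8601.
Step 4 — Bandwidth: Δω = ω₀/Q = 4.06e+04 rad/s; BW = Δω/(2π) = 6462 Hz.

(a) f₀ = 5558 Hz  (b) Q = 0.8601  (c) BW = 6462 Hz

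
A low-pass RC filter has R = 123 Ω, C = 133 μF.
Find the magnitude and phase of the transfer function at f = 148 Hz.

Step 1 — Angular frequency: ω = 2π·148 = 929.9 rad/s.
Step 2 — Transfer function: H(jω) = 1/(1 + jωRC).
Step 3 — Denominator: 1 + jωRC = 1 + j·929.9·123·0.000133 = 1 + j15.21.
Step 4 — H = 0.004303 - j0.06545.
Step 5 — Magnitude: |H| = 0.06559 (-23.7 dB); phase: φ = -86.2°.

|H| = 0.06559 (-23.7 dB), φ = -86.2°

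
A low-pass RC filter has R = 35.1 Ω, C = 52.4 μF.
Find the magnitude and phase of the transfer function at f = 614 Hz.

Step 1 — Angular frequency: ω = 2π·614 = 3858 rad/s.
Step 2 — Transfer function: H(jω) = 1/(1 + jωRC).
Step 3 — Denominator: 1 + jωRC = 1 + j·3858·35.1·5.24e-05 = 1 + j7.096.
Step 4 — H = 0.01948 - j0.1382.
Step 5 — Magnitude: |H| = 0.1396 (-17.1 dB); phase: φ = -82.0°.

|H| = 0.1396 (-17.1 dB), φ = -82.0°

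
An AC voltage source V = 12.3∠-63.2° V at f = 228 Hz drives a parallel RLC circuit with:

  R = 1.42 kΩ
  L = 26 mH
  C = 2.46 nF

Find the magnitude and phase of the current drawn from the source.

Step 1 — Angular frequency: ω = 2π·f = 2π·228 = 1433 rad/s.
Step 2 — Component impedances:
  R: Z = R = 1420 Ω
  L: Z = jωL = j·1433·0.026 = 0 + j37.25 Ω
  C: Z = 1/(jωC) = -j/(ω·C) = 0 - j2.838e+05 Ω
Step 3 — Parallel combination: 1/Z_total = 1/R + 1/L + 1/C; Z_total = 0.9766 + j37.23 Ω = 37.24∠88.5° Ω.
Step 4 — Source phasor: V = 12.3∠-63.2° V = 5.546 - j10.98 V.
Step 5 — Ohm's law: I = V / Z_total = (5.546 - j10.98) / (0.9766 + j37.23) = -0.2908 - j0.1566 A.
Step 6 — Convert to polar: |I| = 0.3303 A, ∠I = -151.7°.

I = 0.3303∠-151.7° A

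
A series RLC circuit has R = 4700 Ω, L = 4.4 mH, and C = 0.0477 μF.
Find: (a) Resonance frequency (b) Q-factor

Step 1 — Resonance condition Im(Z)=0 gives ω₀ = 1/√(LC).
Step 2 — ω₀ = 1/√(0.0044·4.77e-08) = 6.903e+04 rad/s.
Step 3 — f₀ = ω₀/(2π) = 1.099e+04 Hz.
Step 4 — Series Q: Q = ω₀L/R = 6.903e+04·0.0044/4700 = 0.06462.

(a) f₀ = 1.099e+04 Hz  (b) Q = 0.06462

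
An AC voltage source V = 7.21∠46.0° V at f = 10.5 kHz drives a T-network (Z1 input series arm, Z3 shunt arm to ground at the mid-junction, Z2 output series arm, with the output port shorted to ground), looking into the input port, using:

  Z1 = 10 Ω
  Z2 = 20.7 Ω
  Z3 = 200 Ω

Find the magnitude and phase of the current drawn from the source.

Step 1 — Angular frequency: ω = 2π·f = 2π·1.05e+04 = 6.597e+04 rad/s.
Step 2 — Component impedances:
  Z1: Z = R = 10 Ω
  Z2: Z = R = 20.7 Ω
  Z3: Z = R = 200 Ω
Step 3 — With the output port shorted to ground, the output series arm Z2 runs from the junction to ground; the shunt arm Z3 also runs from the junction to ground. They appear in parallel: Z3 || Z2 = 18.76 Ω.
Step 4 — Series with input arm Z1: Z_in = Z1 + (Z3 || Z2) = 28.76 Ω = 28.76∠0.0° Ω.
Step 5 — Source phasor: V = 7.21∠46.0° V = 5.008 + j5.186 V.
Step 6 — Ohm's law: I = V / Z_total = (5.008 + j5.186) / (28.76) = 0.1742 + j0.1803 A.
Step 7 — Convert to polar: |I| = 0.2507 A, ∠I = 46.0°.

I = 0.2507∠46.0° A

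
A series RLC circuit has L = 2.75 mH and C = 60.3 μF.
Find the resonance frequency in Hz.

Step 1 — Resonance condition Im(Z)=0 gives ω₀ = 1/√(LC).
Step 2 — ω₀ = 1/√(0.00275·6.03e-05) = 2456 rad/s.
Step 3 — f₀ = ω₀/(2π) = 390.8 Hz.

f₀ = 390.8 Hz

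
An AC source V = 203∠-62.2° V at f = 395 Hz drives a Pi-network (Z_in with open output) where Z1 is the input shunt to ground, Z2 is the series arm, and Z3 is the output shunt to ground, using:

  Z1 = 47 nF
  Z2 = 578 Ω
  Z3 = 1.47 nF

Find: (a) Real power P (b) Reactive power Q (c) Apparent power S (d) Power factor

Step 1 — Angular frequency: ω = 2π·f = 2π·395 = 2482 rad/s.
Step 2 — Component impedances:
  Z1: Z = 1/(jωC) = -j/(ω·C) = 0 - j8573 Ω
  Z2: Z = R = 578 Ω
  Z3: Z = 1/(jωC) = -j/(ω·C) = 0 - j2.741e+05 Ω
Step 3 — With open output, the series arm Z2 and the output shunt Z3 appear in series to ground: Z2 + Z3 = 578 - j2.741e+05 Ω.
Step 4 — Parallel with input shunt Z1: Z_in = Z1 || (Z2 + Z3) = 0.5316 - j8313 Ω = 8313∠-90.0° Ω.
Step 5 — Source phasor: V = 203∠-62.2° V = 94.68 - j179.6 V.
Step 6 — Current: I = V / Z = 0.0216 + j0.01139 A = 0.02442∠27.8° A.
Step 7 — Complex power: S = V·I* = 0.000317 - j4.957 VA.
Step 8 — Real power: P = Re(S) = 0.000317 W.
Step 9 — Reactive power: Q = Im(S) = -4.957 VAR.
Step 10 — Apparent power: |S| = 4.957 VA.
Step 11 — Power factor: PF = P/|S| = 6.395e-05 (leading).

(a) P = 0.000317 W  (b) Q = -4.957 VAR  (c) S = 4.957 VA  (d) PF = 6.395e-05 (leading)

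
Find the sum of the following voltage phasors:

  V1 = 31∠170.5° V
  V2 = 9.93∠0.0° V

Step 1 — Convert each phasor to rectangular form:
  V1 = 31·(cos(170.5°) + j·sin(170.5°)) = -30.57 + j5.116 V
  V2 = 9.93·(cos(0.0°) + j·sin(0.0°)) = 9.93 V
Step 2 — Sum components: V_total = -20.64 + j5.116 V.
Step 3 — Convert to polar: |V_total| = 21.27 V, ∠V_total = 166.1°.

V_total = 21.27∠166.1° V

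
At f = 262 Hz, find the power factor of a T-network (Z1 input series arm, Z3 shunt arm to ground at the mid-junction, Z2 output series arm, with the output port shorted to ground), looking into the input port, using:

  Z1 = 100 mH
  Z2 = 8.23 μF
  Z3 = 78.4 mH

Step 1 — Angular frequency: ω = 2π·f = 2π·262 = 1646 rad/s.
Step 2 — Component impedances:
  Z1: Z = jωL = j·1646·0.1 = 0 + j164.6 Ω
  Z2: Z = 1/(jωC) = -j/(ω·C) = 0 - j73.81 Ω
  Z3: Z = jωL = j·1646·0.0784 = 0 + j129.1 Ω
Step 3 — With the output port shorted to ground, the output series arm Z2 runs from the junction to ground; the shunt arm Z3 also runs from the junction to ground. They appear in parallel: Z3 || Z2 = 0 - j172.4 Ω.
Step 4 — Series with input arm Z1: Z_in = Z1 + (Z3 || Z2) = 0 - j7.796 Ω = 7.796∠-90.0° Ω.
Step 5 — Power factor: PF = cos(φ) = Re(Z)/|Z| = 0/7.796 = 0.
Step 6 — Type: Im(Z) = -7.796 ⇒ leading (phase φ = -90.0°).

PF = 0 (leading, φ = -90.0°)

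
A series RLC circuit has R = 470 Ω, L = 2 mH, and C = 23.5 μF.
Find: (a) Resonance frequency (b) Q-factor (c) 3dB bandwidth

Step 1 — Resonance: ω₀ = 1/√(LC) = 1/√(0.002·2.35e-05) = 4613 rad/s.
Step 2 — f₀ = ω₀/(2π) = 734.1 Hz.
Step 3 — Series Q: Q = ω₀L/R = 4613·0.002/470 = 0.01963.
Step 4 — Bandwidth: Δω = ω₀/Q = 2.35e+05 rad/s; BW = Δω/(2π) = 3.74e+04 Hz.

(a) f₀ = 734.1 Hz  (b) Q = 0.01963  (c) BW = 3.74e+04 Hz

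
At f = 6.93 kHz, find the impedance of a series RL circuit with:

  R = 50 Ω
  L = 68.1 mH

Step 1 — Angular frequency: ω = 2π·f = 2π·6930 = 4.354e+04 rad/s.
Step 2 — Component impedances:
  R: Z = R = 50 Ω
  L: Z = jωL = j·4.354e+04·0.0681 = 0 + j2965 Ω
Step 3 — Series combination: Z_total = R + L = 50 + j2965 Ω = 2966∠89.0° Ω.

Z = 50 + j2965 Ω = 2966∠89.0° Ω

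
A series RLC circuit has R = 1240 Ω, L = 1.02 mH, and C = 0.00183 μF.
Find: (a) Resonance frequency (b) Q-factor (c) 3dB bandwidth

Step 1 — Resonance: ω₀ = 1/√(LC) = 1/√(0.00102·1.83e-09) = 7.319e+05 rad/s.
Step 2 — f₀ = ω₀/(2π) = 1.165e+05 Hz.
Step 3 — Series Q: Q = ω₀L/R = 7.319e+05·0.00102/1240 = 0.6021.
Step 4 — Bandwidth: Δω = ω₀/Q = 1.216e+06 rad/s; BW = Δω/(2π) = 1.935e+05 Hz.

(a) f₀ = 1.165e+05 Hz  (b) Q = 0.6021  (c) BW = 1.935e+05 Hz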